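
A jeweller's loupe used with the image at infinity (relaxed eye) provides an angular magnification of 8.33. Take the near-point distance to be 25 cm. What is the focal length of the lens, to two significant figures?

For the image at infinity, M = D/f.
f = D/M = 25/8.33 = 3.001 cm.

3.0 cm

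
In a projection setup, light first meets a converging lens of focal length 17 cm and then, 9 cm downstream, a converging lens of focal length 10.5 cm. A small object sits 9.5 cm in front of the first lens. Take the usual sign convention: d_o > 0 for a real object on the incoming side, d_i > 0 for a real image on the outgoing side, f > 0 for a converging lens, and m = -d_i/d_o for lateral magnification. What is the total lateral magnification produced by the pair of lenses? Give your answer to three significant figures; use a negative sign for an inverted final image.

-1.19

Applying the thin-lens equation to the first lens, 1/17 = 1/9.5 + 1/d_i1, which gives d_i1 = -21.533 cm.
Its lateral magnification is m_1 = -d_i1/d_o1 = -(-21.533)/9.5 = 2.2667.
The intermediate image is virtual, 21.533 cm to the left of lens 1, so d_o2 = L - d_i1 = 9 - (-21.533) = 30.533 cm.
Applying the thin-lens equation again with f_2 = 10.5 cm and d_o2 = 30.533 cm gives d_i2 = 16.003 cm.
m_2 = -(16.003)/(30.533) = -0.5241.
Overall magnification: m = m_1 m_2 = -1.1880.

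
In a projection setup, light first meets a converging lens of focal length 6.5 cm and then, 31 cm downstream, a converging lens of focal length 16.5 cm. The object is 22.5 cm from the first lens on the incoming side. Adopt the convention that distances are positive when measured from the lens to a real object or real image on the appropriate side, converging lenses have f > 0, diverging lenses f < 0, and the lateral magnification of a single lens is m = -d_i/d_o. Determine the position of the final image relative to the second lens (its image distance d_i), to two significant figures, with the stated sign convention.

Lens 1: 1/d_i1 = 1/f_1 - 1/d_o1 = 1/6.5 - 1/22.5 = 0.10940 cm^-1, so d_i1 = 9.141 cm.
The intermediate image is 9.141 cm to the right of lens 1, so d_o2 = L - d_i1 = 31 - 9.141 = 21.859 cm.
Lens 2: 1/d_i2 = 1/f_2 - 1/d_o2 = 1/16.5 - 1/(21.859) = 0.01486 cm^-1, so d_i2 = 67.299 cm.

67 cm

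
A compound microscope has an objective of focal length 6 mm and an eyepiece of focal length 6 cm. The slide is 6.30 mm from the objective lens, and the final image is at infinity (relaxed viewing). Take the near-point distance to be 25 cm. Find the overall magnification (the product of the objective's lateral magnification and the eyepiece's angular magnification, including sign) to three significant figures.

Convert to cm: f_obj = 6 mm = 0.6 cm; d_o = 6.30 mm = 0.63 cm.
Objective: 1/d_i = 1/f_obj - 1/d_o = 1/0.6 - 1/0.63 = 0.07937 cm^-1, so d_i = 12.600 cm.
m_obj = -d_i/d_o = -12.600/0.63 = -20.000.
Eyepiece angular magnification (image at infinity): M_eye = D/f_e = 25/6 = 4.167.
Overall M = m_obj x M_eye = (-20.000)(4.167) = -83.33.

-83.3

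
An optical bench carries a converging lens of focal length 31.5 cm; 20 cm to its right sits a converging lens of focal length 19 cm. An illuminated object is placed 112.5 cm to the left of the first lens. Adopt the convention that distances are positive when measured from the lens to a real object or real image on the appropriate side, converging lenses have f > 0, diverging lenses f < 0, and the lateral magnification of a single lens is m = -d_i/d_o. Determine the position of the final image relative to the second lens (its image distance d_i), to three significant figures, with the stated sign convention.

10.6 cm

Lens 1: 1/d_i1 = 1/f_1 - 1/d_o1 = 1/31.5 - 1/112.5 = 0.02286 cm^-1, so d_i1 = 43.750 cm.
Since 43.750 cm > 20 cm, the first image lies past the second lens and serves as a virtual object: d_o2 = L - d_i1 = -23.750 cm.
Lens 2: 1/d_i2 = 1/f_2 - 1/d_o2 = 1/19 - 1/(-23.750) = 0.09474 cm^-1, so d_i2 = 10.556 cm.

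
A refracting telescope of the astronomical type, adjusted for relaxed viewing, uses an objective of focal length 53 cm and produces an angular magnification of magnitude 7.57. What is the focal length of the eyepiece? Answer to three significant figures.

|M| = f_obj/f_eye, so f_eye = f_obj/|M| = 53/7.57 = 7.001 cm.

7.00 cm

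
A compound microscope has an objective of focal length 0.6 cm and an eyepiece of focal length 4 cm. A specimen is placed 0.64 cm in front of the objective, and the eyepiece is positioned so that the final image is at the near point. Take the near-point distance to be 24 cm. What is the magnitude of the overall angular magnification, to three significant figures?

105

Objective: 1/d_i = 1/f_obj - 1/d_o = 1/0.6 - 1/0.64 = 0.10417 cm^-1, so d_i = 9.600 cm.
m_obj = -d_i/d_o = -9.600/0.64 = -15.000.
Eyepiece angular magnification (image at near point): M_eye = 1 + D/f_e = 1 + 24/4 = 7.000.
Overall M = m_obj x M_eye = (-15.000)(7.000) = -105.00.
|M| = 105.00.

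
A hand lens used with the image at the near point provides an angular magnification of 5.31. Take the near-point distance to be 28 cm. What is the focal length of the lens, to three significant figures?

6.50 cm

For the image at the near point, M = 1 + D/f.
f = D/(M - 1) = 28/(5.31 - 1) = 6.497 cm.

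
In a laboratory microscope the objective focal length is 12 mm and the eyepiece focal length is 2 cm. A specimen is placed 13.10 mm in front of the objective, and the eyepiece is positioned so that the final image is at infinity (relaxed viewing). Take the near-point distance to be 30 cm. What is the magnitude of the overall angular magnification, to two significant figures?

Convert to cm: f_obj = 12 mm = 1.2 cm; d_o = 13.10 mm = 1.31 cm.
Objective: 1/d_i = 1/f_obj - 1/d_o = 1/1.2 - 1/1.31 = 0.06997 cm^-1, so d_i = 14.291 cm.
m_obj = -d_i/d_o = -14.291/1.31 = -10.909.
Eyepiece angular magnification (image at infinity): M_eye = D/f_e = 30/2 = 15.000.
Overall M = m_obj x M_eye = (-10.909)(15.000) = -163.64.
|M| = 163.64.

160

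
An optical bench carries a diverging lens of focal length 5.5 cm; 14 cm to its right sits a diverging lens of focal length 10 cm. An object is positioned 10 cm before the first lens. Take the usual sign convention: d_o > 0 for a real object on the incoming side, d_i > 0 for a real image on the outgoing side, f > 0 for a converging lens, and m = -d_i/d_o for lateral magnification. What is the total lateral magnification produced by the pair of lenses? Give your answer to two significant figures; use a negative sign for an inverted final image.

First lens: d_i1 = 1/(1/(-5.5) - 1/10) = -3.548 cm.
m_1 = -(-3.548)/10 = 0.3548.
The intermediate image is virtual, 3.548 cm to the left of lens 1, so d_o2 = L - d_i1 = 14 - (-3.548) = 17.548 cm.
Second lens: d_i2 = 1/(1/(-10) - 1/(17.548)) = -6.370 cm.
m_2 = -(-6.370)/(17.548) = 0.3630.
Total m = m_1 x m_2 = (0.3548)(0.3630) = 0.1288.

0.13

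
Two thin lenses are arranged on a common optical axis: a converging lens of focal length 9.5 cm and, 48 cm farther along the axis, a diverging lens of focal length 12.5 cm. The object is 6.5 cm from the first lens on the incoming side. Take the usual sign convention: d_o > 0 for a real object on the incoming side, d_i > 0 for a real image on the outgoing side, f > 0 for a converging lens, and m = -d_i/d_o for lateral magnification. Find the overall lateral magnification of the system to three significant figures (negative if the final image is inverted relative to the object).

0.488

Lens 1: 1/d_i1 = 1/f_1 - 1/d_o1 = 1/9.5 - 1/6.5 = -0.04858 cm^-1, so d_i1 = -20.583 cm.
m_1 = -(-20.583)/6.5 = 3.1667.
With d_i1 < 0 the first image is virtual and lies on the object side; the object distance for lens 2 is d_o2 = 48 - (-20.583) = 68.583 cm.
Lens 2: 1/d_i2 = 1/f_2 - 1/d_o2 = 1/(-12.5) - 1/(68.583) = -0.09458 cm^-1, so d_i2 = -10.573 cm.
m_2 = -(-10.573)/(68.583) = 0.1542.
The system's lateral magnification is m_1 m_2 = (3.1667)(0.1542) = 0.4882.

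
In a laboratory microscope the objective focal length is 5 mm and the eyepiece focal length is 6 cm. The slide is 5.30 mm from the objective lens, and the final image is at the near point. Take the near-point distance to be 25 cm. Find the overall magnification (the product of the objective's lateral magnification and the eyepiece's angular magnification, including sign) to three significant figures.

-86.1

Convert to cm: f_obj = 5 mm = 0.5 cm; d_o = 5.30 mm = 0.53 cm.
Objective: 1/d_i = 1/f_obj - 1/d_o = 1/0.5 - 1/0.53 = 0.11321 cm^-1, so d_i = 8.833 cm.
m_obj = -d_i/d_o = -8.833/0.53 = -16.667.
Eyepiece angular magnification (image at near point): M_eye = 1 + D/f_e = 1 + 25/6 = 5.167.
Overall M = m_obj x M_eye = (-16.667)(5.167) = -86.11.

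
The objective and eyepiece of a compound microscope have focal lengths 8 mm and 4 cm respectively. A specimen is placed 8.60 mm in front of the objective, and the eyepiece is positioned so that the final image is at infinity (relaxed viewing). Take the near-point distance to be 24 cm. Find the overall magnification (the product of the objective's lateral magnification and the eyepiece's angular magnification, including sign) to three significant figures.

-80.0

Convert to cm: f_obj = 8 mm = 0.8 cm; d_o = 8.60 mm = 0.86 cm.
Objective: 1/d_i = 1/f_obj - 1/d_o = 1/0.8 - 1/0.86 = 0.08721 cm^-1, so d_i = 11.467 cm.
m_obj = -d_i/d_o = -11.467/0.86 = -13.333.
Eyepiece angular magnification (image at infinity): M_eye = D/f_e = 24/4 = 6.000.
Overall M = m_obj x M_eye = (-13.333)(6.000) = -80.00.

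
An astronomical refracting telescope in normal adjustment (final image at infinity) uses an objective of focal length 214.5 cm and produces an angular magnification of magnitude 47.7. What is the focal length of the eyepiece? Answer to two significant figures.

4.5 cm

|M| = f_obj/f_eye, so f_eye = f_obj/|M| = 214.5/47.7 = 4.497 cm.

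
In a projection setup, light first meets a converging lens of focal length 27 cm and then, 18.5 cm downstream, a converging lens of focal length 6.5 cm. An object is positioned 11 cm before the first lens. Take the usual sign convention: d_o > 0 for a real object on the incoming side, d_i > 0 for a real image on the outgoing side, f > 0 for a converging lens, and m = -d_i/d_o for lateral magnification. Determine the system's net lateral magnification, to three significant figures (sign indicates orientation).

Lens 1: 1/d_i1 = 1/f_1 - 1/d_o1 = 1/27 - 1/11 = -0.05387 cm^-1, so d_i1 = -18.562 cm.
m_1 = -(-18.562)/11 = 1.6875.
The intermediate image is virtual, 18.562 cm to the left of lens 1, so d_o2 = L - d_i1 = 18.5 - (-18.562) = 37.062 cm.
Lens 2: 1/d_i2 = 1/f_2 - 1/d_o2 = 1/6.5 - 1/(37.062) = 0.12686 cm^-1, so d_i2 = 7.882 cm.
m_2 = -(7.882)/(37.062) = -0.2127.
Total m = m_1 x m_2 = (1.6875)(-0.2127) = -0.3589.

-0.359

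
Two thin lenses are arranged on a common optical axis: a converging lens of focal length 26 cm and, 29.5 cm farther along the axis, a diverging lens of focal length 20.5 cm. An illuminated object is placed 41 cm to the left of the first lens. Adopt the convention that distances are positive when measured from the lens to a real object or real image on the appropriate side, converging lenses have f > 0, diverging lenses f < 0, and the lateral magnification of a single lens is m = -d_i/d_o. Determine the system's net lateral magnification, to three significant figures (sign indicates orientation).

1.69

Applying the thin-lens equation to the first lens, 1/26 = 1/41 + 1/d_i1, which gives d_i1 = 71.067 cm.
Its lateral magnification is m_1 = -d_i1/d_o1 = -(71.067)/41 = -1.7333.
Since 71.067 cm > 29.5 cm, the first image lies past the second lens and serves as a virtual object: d_o2 = L - d_i1 = -41.567 cm.
Applying the thin-lens equation again with f_2 = -20.5 cm and d_o2 = -41.567 cm gives d_i2 = -40.449 cm.
m_2 = -(-40.449)/(-41.567) = -0.9731.
Overall magnification: m = m_1 m_2 = 1.6867.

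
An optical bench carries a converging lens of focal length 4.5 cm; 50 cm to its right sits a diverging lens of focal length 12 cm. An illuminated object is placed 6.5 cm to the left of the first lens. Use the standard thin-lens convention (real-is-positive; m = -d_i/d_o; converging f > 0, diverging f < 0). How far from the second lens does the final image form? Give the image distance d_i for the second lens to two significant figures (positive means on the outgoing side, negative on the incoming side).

Lens 1: 1/d_i1 = 1/f_1 - 1/d_o1 = 1/4.5 - 1/6.5 = 0.06838 cm^-1, so d_i1 = 14.625 cm.
That image sits 35.375 cm in front of the second lens, so d_o2 = 35.375 cm.
Lens 2: 1/d_i2 = 1/f_2 - 1/d_o2 = 1/(-12) - 1/(35.375) = -0.11160 cm^-1, so d_i2 = -8.960 cm.

-9.0 cm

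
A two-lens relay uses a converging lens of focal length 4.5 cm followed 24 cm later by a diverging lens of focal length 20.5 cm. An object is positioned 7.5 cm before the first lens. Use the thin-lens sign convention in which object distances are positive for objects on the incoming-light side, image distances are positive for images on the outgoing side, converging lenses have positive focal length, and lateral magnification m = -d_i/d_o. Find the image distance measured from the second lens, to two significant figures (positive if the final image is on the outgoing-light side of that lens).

-7.9 cm

Applying the thin-lens equation to the first lens, 1/4.5 = 1/7.5 + 1/d_i1, which gives d_i1 = 11.250 cm.
The intermediate image is 11.250 cm to the right of lens 1, so d_o2 = L - d_i1 = 24 - 11.250 = 12.750 cm.
Applying the thin-lens equation again with f_2 = -20.5 cm and d_o2 = 12.750 cm gives d_i2 = -7.861 cm.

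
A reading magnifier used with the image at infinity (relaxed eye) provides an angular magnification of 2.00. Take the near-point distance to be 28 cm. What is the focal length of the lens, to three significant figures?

14.0 cm

For the image at infinity, M = D/f.
f = D/M = 28/2.0 = 14.000 cm.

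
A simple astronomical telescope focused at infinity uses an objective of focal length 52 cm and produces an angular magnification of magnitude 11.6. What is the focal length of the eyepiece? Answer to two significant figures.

|M| = f_obj/f_eye, so f_eye = f_obj/|M| = 52/11.6 = 4.483 cm.

4.5 cm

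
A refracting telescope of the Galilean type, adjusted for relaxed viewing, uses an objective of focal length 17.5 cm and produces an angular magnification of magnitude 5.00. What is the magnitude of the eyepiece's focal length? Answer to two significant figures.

3.5 cm

|M| = f_obj/|f_eye|, so |f_eye| = f_obj/|M| = 17.5/5.0 = 3.500 cm.
(The eyepiece is diverging, so its signed focal length is -3.500 cm.)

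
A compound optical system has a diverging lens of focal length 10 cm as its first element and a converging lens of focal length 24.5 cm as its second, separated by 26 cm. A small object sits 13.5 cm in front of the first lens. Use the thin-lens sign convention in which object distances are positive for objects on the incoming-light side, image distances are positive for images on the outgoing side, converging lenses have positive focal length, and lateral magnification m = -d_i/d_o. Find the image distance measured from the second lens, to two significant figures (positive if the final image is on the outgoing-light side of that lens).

Applying the thin-lens equation to the first lens, 1/(-10) = 1/13.5 + 1/d_i1, which gives d_i1 = -5.745 cm.
With d_i1 < 0 the first image is virtual and lies on the object side; the object distance for lens 2 is d_o2 = 26 - (-5.745) = 31.745 cm.
Applying the thin-lens equation again with f_2 = 24.5 cm and d_o2 = 31.745 cm gives d_i2 = 107.354 cm.

110 cm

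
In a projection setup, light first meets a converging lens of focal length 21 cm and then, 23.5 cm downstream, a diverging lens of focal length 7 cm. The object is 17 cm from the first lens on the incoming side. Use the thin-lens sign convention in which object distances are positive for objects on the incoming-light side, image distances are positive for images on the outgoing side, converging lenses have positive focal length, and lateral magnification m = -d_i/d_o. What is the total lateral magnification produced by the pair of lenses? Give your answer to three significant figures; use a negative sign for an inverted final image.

0.307

Lens 1: 1/d_i1 = 1/f_1 - 1/d_o1 = 1/21 - 1/17 = -0.01120 cm^-1, so d_i1 = -89.250 cm.
m_1 = -(-89.250)/17 = 5.2500.
The intermediate image is virtual, 89.250 cm to the left of lens 1, so d_o2 = L - d_i1 = 23.5 - (-89.250) = 112.750 cm.
Lens 2: 1/d_i2 = 1/f_2 - 1/d_o2 = 1/(-7) - 1/(112.750) = -0.15173 cm^-1, so d_i2 = -6.591 cm.
m_2 = -(-6.591)/(112.750) = 0.0585.
Total m = m_1 x m_2 = (5.2500)(0.0585) = 0.3069.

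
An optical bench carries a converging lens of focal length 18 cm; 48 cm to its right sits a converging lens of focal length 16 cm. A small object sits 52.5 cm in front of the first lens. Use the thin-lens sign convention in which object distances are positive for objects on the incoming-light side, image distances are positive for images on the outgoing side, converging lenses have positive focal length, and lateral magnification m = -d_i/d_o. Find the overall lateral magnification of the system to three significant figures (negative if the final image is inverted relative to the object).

1.81

Applying the thin-lens equation to the first lens, 1/18 = 1/52.5 + 1/d_i1, which gives d_i1 = 27.391 cm.
Its lateral magnification is m_1 = -d_i1/d_o1 = -(27.391)/52.5 = -0.5217.
The intermediate image is 27.391 cm to the right of lens 1, so d_o2 = L - d_i1 = 48 - 27.391 = 20.609 cm.
Applying the thin-lens equation again with f_2 = 16 cm and d_o2 = 20.609 cm gives d_i2 = 71.547 cm.
m_2 = -(71.547)/(20.609) = -3.4717.
Overall magnification: m = m_1 m_2 = 1.8113.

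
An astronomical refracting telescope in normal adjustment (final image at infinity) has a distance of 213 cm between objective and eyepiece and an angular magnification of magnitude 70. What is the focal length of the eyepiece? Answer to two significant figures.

In normal adjustment the tube length equals f_obj + f_eye and |M| = f_obj/f_eye.
So f_obj = 70 f_eye and 70 f_eye + f_eye = 213 cm, giving f_eye = 213/71 = 3.000 cm and f_obj = 210.000 cm.

3.0 cm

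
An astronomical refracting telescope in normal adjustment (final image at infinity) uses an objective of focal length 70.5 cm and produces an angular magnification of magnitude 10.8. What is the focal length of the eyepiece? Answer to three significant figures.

|M| = f_obj/f_eye, so f_eye = f_obj/|M| = 70.5/10.8 = 6.528 cm.

6.53 cm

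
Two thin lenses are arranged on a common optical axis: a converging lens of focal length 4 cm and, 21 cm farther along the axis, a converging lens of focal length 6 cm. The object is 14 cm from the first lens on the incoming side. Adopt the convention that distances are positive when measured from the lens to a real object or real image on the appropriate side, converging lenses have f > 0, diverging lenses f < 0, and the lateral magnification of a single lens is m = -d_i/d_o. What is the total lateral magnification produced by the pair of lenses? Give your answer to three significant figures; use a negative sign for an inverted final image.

First lens: d_i1 = 1/(1/4 - 1/14) = 5.600 cm.
m_1 = -(5.600)/14 = -0.4000.
Object distance for lens 2: d_o2 = 21 - 5.600 = 15.400 cm.
Second lens: d_i2 = 1/(1/6 - 1/(15.400)) = 9.830 cm.
m_2 = -(9.830)/(15.400) = -0.6383.
Total m = m_1 x m_2 = (-0.4000)(-0.6383) = 0.2553.

0.255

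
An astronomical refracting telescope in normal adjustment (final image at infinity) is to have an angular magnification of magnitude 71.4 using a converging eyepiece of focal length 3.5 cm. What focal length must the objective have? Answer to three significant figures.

|M| = f_obj/|f_eye|, so f_obj = |M| x |f_eye| = 71.4 x 3.5 = 249.900 cm.

250 cm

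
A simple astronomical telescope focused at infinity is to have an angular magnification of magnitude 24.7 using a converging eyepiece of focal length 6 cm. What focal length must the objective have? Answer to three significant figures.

|M| = f_obj/|f_eye|, so f_obj = |M| x |f_eye| = 24.7 x 6 = 148.200 cm.

148 cm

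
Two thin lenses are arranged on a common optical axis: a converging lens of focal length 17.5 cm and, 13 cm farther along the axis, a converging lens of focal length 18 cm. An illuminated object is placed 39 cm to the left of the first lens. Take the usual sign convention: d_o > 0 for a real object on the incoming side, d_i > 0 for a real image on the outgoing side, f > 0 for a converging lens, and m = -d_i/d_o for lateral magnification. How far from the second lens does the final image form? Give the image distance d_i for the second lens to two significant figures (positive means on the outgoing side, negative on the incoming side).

Applying the thin-lens equation to the first lens, 1/17.5 = 1/39 + 1/d_i1, which gives d_i1 = 31.744 cm.
This image would form 31.744 cm past lens 1, i.e. 18.744 cm beyond lens 2, so it is a virtual object for lens 2: d_o2 = 13 - 31.744 = -18.744 cm.
Applying the thin-lens equation again with f_2 = 18 cm and d_o2 = -18.744 cm gives d_i2 = 9.182 cm.

9.2 cm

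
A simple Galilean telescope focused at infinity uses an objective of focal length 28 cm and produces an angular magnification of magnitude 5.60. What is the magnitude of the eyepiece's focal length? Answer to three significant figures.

5.00 cm

|M| = f_obj/|f_eye|, so |f_eye| = f_obj/|M| = 28/5.6 = 5.000 cm.
(The eyepiece is diverging, so its signed focal length is -5.000 cm.)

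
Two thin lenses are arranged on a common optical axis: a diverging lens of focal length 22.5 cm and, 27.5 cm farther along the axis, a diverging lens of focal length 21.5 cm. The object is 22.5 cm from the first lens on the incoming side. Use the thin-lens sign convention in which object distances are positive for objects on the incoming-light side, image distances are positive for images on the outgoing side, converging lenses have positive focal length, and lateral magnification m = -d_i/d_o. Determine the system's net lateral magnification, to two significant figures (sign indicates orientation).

0.18

Applying the thin-lens equation to the first lens, 1/(-22.5) = 1/22.5 + 1/d_i1, which gives d_i1 = -11.250 cm.
Its lateral magnification is m_1 = -d_i1/d_o1 = -(-11.250)/22.5 = 0.5000.
The intermediate image is virtual, 11.250 cm to the left of lens 1, so d_o2 = L - d_i1 = 27.5 - (-11.250) = 38.750 cm.
Applying the thin-lens equation again with f_2 = -21.5 cm and d_o2 = 38.750 cm gives d_i2 = -13.828 cm.
m_2 = -(-13.828)/(38.750) = 0.3568.
Total m = m_1 x m_2 = (0.5000)(0.3568) = 0.1784.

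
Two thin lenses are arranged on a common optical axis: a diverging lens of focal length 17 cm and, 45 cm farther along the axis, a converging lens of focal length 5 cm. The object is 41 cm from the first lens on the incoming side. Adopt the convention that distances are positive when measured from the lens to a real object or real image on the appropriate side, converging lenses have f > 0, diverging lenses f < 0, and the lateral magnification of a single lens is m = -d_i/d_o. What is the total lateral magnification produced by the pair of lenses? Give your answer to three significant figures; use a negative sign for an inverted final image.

First lens: d_i1 = 1/(1/(-17) - 1/41) = -12.017 cm.
m_1 = -(-12.017)/41 = 0.2931.
With d_i1 < 0 the first image is virtual and lies on the object side; the object distance for lens 2 is d_o2 = 45 - (-12.017) = 57.017 cm.
Second lens: d_i2 = 1/(1/5 - 1/(57.017)) = 5.481 cm.
m_2 = -(5.481)/(57.017) = -0.0961.
Overall magnification: m = m_1 m_2 = -0.0282.

-0.0282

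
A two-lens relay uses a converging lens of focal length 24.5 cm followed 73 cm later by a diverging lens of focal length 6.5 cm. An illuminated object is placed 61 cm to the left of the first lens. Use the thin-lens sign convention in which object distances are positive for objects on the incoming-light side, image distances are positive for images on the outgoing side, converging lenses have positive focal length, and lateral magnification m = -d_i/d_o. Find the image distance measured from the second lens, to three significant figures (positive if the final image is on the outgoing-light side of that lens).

Applying the thin-lens equation to the first lens, 1/24.5 = 1/61 + 1/d_i1, which gives d_i1 = 40.945 cm.
That image sits 32.055 cm in front of the second lens, so d_o2 = 32.055 cm.
Applying the thin-lens equation again with f_2 = -6.5 cm and d_o2 = 32.055 cm gives d_i2 = -5.404 cm.

-5.40 cm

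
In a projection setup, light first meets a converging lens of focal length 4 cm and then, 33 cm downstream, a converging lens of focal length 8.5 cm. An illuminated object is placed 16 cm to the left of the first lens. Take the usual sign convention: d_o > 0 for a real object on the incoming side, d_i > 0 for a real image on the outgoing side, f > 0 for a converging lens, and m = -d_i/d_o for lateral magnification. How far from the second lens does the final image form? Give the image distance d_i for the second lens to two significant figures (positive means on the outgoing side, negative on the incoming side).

Applying the thin-lens equation to the first lens, 1/4 = 1/16 + 1/d_i1, which gives d_i1 = 5.333 cm.
That image sits 27.667 cm in front of the second lens, so d_o2 = 27.667 cm.
Applying the thin-lens equation again with f_2 = 8.5 cm and d_o2 = 27.667 cm gives d_i2 = 12.270 cm.

12 cm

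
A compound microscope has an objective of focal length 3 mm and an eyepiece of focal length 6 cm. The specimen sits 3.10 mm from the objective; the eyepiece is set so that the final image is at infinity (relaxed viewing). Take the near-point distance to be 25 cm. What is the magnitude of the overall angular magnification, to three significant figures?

Convert to cm: f_obj = 3 mm = 0.3 cm; d_o = 3.10 mm = 0.31 cm.
Objective: 1/d_i = 1/f_obj - 1/d_o = 1/0.3 - 1/0.31 = 0.10753 cm^-1, so d_i = 9.300 cm.
m_obj = -d_i/d_o = -9.300/0.31 = -30.000.
Eyepiece angular magnification (image at infinity): M_eye = D/f_e = 25/6 = 4.167.
Overall M = m_obj x M_eye = (-30.000)(4.167) = -125.00.
|M| = 125.00.

125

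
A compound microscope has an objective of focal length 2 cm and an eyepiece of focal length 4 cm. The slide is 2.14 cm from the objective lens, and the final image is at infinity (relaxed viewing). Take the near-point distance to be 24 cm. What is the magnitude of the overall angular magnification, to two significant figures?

86

Objective: 1/d_i = 1/f_obj - 1/d_o = 1/2 - 1/2.14 = 0.03271 cm^-1, so d_i = 30.571 cm.
m_obj = -d_i/d_o = -30.571/2.14 = -14.286.
Eyepiece angular magnification (image at infinity): M_eye = D/f_e = 24/4 = 6.000.
Overall M = m_obj x M_eye = (-14.286)(6.000) = -85.71.
|M| = 85.71.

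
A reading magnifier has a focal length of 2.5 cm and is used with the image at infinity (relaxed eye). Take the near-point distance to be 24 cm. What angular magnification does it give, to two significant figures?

9.6

M = D/f = 24/2.5 = 9.600.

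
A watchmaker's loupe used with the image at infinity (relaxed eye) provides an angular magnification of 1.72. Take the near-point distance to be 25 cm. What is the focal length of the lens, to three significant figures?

14.5 cm

For the image at infinity, M = D/f.
f = D/M = 25/1.72 = 14.535 cm.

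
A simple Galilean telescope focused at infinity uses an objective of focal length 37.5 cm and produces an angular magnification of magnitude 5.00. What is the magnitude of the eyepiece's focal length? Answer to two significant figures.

|M| = f_obj/|f_eye|, so |f_eye| = f_obj/|M| = 37.5/5.0 = 7.500 cm.
(The eyepiece is diverging, so its signed focal length is -7.500 cm.)

7.5 cm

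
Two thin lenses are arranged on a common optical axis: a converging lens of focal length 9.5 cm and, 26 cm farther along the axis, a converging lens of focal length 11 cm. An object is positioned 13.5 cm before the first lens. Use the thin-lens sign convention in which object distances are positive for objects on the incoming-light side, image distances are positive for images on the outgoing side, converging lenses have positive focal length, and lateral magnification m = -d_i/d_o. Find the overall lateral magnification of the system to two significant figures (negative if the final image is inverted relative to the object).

Lens 1: 1/d_i1 = 1/f_1 - 1/d_o1 = 1/9.5 - 1/13.5 = 0.03119 cm^-1, so d_i1 = 32.062 cm.
m_1 = -(32.062)/13.5 = -2.3750.
Since 32.062 cm > 26 cm, the first image lies past the second lens and serves as a virtual object: d_o2 = L - d_i1 = -6.062 cm.
Lens 2: 1/d_i2 = 1/f_2 - 1/d_o2 = 1/11 - 1/(-6.062) = 0.25586 cm^-1, so d_i2 = 3.908 cm.
m_2 = -(3.908)/(-6.062) = 0.6447.
Total m = m_1 x m_2 = (-2.3750)(0.6447) = -1.5311.

-1.5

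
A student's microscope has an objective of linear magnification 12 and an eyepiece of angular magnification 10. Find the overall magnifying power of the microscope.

The overall magnification of a compound microscope is the product of the objective and eyepiece magnifications:
M = M_obj x M_eye = 12 x 10 = 120.

120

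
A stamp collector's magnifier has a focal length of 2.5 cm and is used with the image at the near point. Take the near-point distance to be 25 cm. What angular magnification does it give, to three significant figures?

M = 1 + D/f = 1 + 25/2.5 = 11.000.

11.0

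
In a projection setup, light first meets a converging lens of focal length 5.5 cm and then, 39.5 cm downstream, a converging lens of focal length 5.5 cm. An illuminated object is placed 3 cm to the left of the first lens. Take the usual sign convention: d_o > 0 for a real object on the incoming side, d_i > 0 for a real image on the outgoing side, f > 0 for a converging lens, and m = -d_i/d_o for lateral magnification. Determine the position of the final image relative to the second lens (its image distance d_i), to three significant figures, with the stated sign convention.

Applying the thin-lens equation to the first lens, 1/5.5 = 1/3 + 1/d_i1, which gives d_i1 = -6.600 cm.
With d_i1 < 0 the first image is virtual and lies on the object side; the object distance for lens 2 is d_o2 = 39.5 - (-6.600) = 46.100 cm.
Applying the thin-lens equation again with f_2 = 5.5 cm and d_o2 = 46.100 cm gives d_i2 = 6.245 cm.

6.25 cm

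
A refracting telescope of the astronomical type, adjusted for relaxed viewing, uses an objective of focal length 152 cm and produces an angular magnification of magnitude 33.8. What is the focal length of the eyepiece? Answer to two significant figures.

4.5 cm

|M| = f_obj/f_eye, so f_eye = f_obj/|M| = 152/33.8 = 4.497 cm.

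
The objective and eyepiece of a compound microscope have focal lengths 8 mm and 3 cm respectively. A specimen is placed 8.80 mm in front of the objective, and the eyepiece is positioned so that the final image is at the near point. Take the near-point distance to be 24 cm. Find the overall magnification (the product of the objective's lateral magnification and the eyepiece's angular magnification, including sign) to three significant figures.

Convert to cm: f_obj = 8 mm = 0.8 cm; d_o = 8.80 mm = 0.88 cm.
Objective: 1/d_i = 1/f_obj - 1/d_o = 1/0.8 - 1/0.88 = 0.11364 cm^-1, so d_i = 8.800 cm.
m_obj = -d_i/d_o = -8.800/0.88 = -10.000.
Eyepiece angular magnification (image at near point): M_eye = 1 + D/f_e = 1 + 24/3 = 9.000.
Overall M = m_obj x M_eye = (-10.000)(9.000) = -90.00.

-90.0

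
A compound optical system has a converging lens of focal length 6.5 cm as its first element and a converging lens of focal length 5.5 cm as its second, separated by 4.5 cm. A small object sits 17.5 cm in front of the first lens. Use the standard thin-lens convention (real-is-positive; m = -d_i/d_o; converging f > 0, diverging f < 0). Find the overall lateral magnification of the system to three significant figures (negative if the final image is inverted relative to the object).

Lens 1: 1/d_i1 = 1/f_1 - 1/d_o1 = 1/6.5 - 1/17.5 = 0.09670 cm^-1, so d_i1 = 10.341 cm.
m_1 = -(10.341)/17.5 = -0.5909.
This image would form 10.341 cm past lens 1, i.e. 5.841 cm beyond lens 2, so it is a virtual object for lens 2: d_o2 = 4.5 - 10.341 = -5.841 cm.
Lens 2: 1/d_i2 = 1/f_2 - 1/d_o2 = 1/5.5 - 1/(-5.841) = 0.35302 cm^-1, so d_i2 = 2.833 cm.
m_2 = -(2.833)/(-5.841) = 0.4850.
Total m = m_1 x m_2 = (-0.5909)(0.4850) = -0.2866.

-0.287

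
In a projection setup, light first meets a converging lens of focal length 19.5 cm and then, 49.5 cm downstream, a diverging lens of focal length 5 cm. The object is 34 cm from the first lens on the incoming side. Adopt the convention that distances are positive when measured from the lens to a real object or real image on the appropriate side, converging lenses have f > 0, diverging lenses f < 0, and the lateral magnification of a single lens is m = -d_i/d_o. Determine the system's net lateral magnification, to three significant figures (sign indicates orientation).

Applying the thin-lens equation to the first lens, 1/19.5 = 1/34 + 1/d_i1, which gives d_i1 = 45.724 cm.
Its lateral magnification is m_1 = -d_i1/d_o1 = -(45.724)/34 = -1.3448.
The intermediate image is 45.724 cm to the right of lens 1, so d_o2 = L - d_i1 = 49.5 - 45.724 = 3.776 cm.
Applying the thin-lens equation again with f_2 = -5 cm and d_o2 = 3.776 cm gives d_i2 = -2.151 cm.
m_2 = -(-2.151)/(3.776) = 0.5697.
Overall magnification: m = m_1 m_2 = -0.7662.

-0.766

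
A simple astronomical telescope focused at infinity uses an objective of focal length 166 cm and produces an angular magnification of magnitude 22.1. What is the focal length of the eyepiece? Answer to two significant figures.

7.5 cm

|M| = f_obj/f_eye, so f_eye = f_obj/|M| = 166/22.1 = 7.511 cm.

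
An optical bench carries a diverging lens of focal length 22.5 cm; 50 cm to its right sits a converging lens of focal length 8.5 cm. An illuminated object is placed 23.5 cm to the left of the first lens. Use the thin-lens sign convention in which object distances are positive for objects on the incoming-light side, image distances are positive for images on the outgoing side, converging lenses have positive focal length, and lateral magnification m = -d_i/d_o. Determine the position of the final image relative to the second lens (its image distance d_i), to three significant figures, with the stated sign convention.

9.86 cm

First lens: d_i1 = 1/(1/(-22.5) - 1/23.5) = -11.495 cm.
With d_i1 < 0 the first image is virtual and lies on the object side; the object distance for lens 2 is d_o2 = 50 - (-11.495) = 61.495 cm.
Second lens: d_i2 = 1/(1/8.5 - 1/(61.495)) = 9.863 cm.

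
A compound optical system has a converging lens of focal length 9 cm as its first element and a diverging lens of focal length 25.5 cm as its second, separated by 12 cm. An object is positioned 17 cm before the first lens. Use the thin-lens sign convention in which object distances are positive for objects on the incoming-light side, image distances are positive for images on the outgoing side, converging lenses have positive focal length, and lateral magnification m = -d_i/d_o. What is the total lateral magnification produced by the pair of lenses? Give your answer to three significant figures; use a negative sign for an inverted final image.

-1.56

Applying the thin-lens equation to the first lens, 1/9 = 1/17 + 1/d_i1, which gives d_i1 = 19.125 cm.
Its lateral magnification is m_1 = -d_i1/d_o1 = -(19.125)/17 = -1.1250.
This image would form 19.125 cm past lens 1, i.e. 7.125 cm beyond lens 2, so it is a virtual object for lens 2: d_o2 = 12 - 19.125 = -7.125 cm.
Applying the thin-lens equation again with f_2 = -25.5 cm and d_o2 = -7.125 cm gives d_i2 = 9.888 cm.
m_2 = -(9.888)/(-7.125) = 1.3878.
Overall magnification: m = m_1 m_2 = -1.5612.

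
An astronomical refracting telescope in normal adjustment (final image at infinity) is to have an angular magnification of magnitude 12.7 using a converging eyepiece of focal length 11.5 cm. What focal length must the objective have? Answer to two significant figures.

150 cm

|M| = f_obj/|f_eye|, so f_obj = |M| x |f_eye| = 12.7 x 11.5 = 146.050 cm.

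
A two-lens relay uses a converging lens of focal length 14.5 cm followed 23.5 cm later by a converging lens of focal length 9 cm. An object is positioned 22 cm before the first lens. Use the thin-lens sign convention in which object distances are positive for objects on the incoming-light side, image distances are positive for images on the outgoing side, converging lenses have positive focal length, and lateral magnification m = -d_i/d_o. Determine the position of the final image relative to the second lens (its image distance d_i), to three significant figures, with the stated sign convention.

Lens 1: 1/d_i1 = 1/f_1 - 1/d_o1 = 1/14.5 - 1/22 = 0.02351 cm^-1, so d_i1 = 42.533 cm.
Since 42.533 cm > 23.5 cm, the first image lies past the second lens and serves as a virtual object: d_o2 = L - d_i1 = -19.033 cm.
Lens 2: 1/d_i2 = 1/f_2 - 1/d_o2 = 1/9 - 1/(-19.033) = 0.16365 cm^-1, so d_i2 = 6.111 cm.

6.11 cm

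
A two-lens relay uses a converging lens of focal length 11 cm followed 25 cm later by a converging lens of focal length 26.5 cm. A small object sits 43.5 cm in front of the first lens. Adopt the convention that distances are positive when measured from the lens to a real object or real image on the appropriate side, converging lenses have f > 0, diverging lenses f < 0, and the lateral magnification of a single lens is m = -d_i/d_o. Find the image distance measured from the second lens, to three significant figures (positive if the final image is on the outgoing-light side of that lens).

-16.8 cm

Applying the thin-lens equation to the first lens, 1/11 = 1/43.5 + 1/d_i1, which gives d_i1 = 14.723 cm.
That image sits 10.277 cm in front of the second lens, so d_o2 = 10.277 cm.
Applying the thin-lens equation again with f_2 = 26.5 cm and d_o2 = 10.277 cm gives d_i2 = -16.787 cm.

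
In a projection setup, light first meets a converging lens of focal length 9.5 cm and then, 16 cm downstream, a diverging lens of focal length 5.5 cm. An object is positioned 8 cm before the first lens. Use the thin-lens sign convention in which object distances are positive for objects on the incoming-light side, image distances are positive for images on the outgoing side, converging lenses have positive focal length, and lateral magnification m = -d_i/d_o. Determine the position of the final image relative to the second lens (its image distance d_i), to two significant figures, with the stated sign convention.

Applying the thin-lens equation to the first lens, 1/9.5 = 1/8 + 1/d_i1, which gives d_i1 = -50.667 cm.
With d_i1 < 0 the first image is virtual and lies on the object side; the object distance for lens 2 is d_o2 = 16 - (-50.667) = 66.667 cm.
Applying the thin-lens equation again with f_2 = -5.5 cm and d_o2 = 66.667 cm gives d_i2 = -5.081 cm.

-5.1 cm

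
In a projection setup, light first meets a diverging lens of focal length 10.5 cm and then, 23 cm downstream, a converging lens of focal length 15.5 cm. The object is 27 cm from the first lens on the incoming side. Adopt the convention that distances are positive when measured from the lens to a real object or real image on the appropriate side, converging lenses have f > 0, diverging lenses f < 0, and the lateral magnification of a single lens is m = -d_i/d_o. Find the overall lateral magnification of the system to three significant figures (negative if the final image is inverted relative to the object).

-0.288

Lens 1: 1/d_i1 = 1/f_1 - 1/d_o1 = 1/(-10.5) - 1/27 = -0.13228 cm^-1, so d_i1 = -7.560 cm.
m_1 = -(-7.560)/27 = 0.2800.
With d_i1 < 0 the first image is virtual and lies on the object side; the object distance for lens 2 is d_o2 = 23 - (-7.560) = 30.560 cm.
Lens 2: 1/d_i2 = 1/f_2 - 1/d_o2 = 1/15.5 - 1/(30.560) = 0.03179 cm^-1, so d_i2 = 31.453 cm.
m_2 = -(31.453)/(30.560) = -1.0292.
Total m = m_1 x m_2 = (0.2800)(-1.0292) = -0.2882.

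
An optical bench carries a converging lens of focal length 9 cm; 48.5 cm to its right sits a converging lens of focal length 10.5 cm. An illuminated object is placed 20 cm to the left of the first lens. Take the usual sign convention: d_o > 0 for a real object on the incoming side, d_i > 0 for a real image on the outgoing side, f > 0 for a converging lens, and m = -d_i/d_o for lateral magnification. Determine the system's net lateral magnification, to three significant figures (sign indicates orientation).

Lens 1: 1/d_i1 = 1/f_1 - 1/d_o1 = 1/9 - 1/20 = 0.06111 cm^-1, so d_i1 = 16.364 cm.
m_1 = -(16.364)/20 = -0.8182.
Object distance for lens 2: d_o2 = 48.5 - 16.364 = 32.136 cm.
Lens 2: 1/d_i2 = 1/f_2 - 1/d_o2 = 1/10.5 - 1/(32.136) = 0.06412 cm^-1, so d_i2 = 15.596 cm.
m_2 = -(15.596)/(32.136) = -0.4853.
Overall magnification: m = m_1 m_2 = 0.3971.

0.397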